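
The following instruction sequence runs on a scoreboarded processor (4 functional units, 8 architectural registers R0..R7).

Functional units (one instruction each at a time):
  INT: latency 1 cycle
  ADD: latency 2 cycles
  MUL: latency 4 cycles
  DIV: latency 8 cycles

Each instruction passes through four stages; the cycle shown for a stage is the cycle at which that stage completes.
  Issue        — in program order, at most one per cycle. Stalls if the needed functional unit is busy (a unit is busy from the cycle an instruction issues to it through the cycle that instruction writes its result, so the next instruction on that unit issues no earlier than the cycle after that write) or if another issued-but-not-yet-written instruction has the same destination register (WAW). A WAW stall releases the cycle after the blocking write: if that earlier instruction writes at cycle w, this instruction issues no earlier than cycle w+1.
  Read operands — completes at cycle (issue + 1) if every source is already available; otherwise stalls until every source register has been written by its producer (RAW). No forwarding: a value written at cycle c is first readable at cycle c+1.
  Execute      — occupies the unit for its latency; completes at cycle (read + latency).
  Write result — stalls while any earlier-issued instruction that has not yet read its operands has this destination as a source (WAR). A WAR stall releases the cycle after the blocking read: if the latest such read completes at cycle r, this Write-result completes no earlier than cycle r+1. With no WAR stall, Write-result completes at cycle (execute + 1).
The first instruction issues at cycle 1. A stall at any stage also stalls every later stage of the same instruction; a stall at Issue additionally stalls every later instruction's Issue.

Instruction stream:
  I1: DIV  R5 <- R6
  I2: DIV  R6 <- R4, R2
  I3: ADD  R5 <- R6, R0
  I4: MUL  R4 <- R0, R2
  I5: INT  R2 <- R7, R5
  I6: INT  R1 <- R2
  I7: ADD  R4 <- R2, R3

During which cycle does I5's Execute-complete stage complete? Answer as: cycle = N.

cycle 1: I1→DIV
cycle 2: I1 RO
cycle 10: I1 EX
cycle 11: I1 WR R5
cycle 12: I2→DIV
cycle 13: I2 RO, I3→ADD
cycle 14: I4→MUL
cycle 15: I4 RO, I5→INT
cycle 19: I4 EX
cycle 20: I4 WR R4
cycle 21: I2 EX
cycle 22: I2 WR R6
cycle 23: I3 RO
cycle 25: I3 EX
cycle 26: I3 WR R5
cycle 27: I5 RO
cycle 28: I5 EX
cycle 29: I5 WR R2
cycle 30: I6→INT
cycle 31: I6 RO, I7→ADD
cycle 32: I6 EX, I7 RO
cycle 33: I6 WR R1
cycle 34: I7 EX
cycle 35: I7 WR R4

cycle = 28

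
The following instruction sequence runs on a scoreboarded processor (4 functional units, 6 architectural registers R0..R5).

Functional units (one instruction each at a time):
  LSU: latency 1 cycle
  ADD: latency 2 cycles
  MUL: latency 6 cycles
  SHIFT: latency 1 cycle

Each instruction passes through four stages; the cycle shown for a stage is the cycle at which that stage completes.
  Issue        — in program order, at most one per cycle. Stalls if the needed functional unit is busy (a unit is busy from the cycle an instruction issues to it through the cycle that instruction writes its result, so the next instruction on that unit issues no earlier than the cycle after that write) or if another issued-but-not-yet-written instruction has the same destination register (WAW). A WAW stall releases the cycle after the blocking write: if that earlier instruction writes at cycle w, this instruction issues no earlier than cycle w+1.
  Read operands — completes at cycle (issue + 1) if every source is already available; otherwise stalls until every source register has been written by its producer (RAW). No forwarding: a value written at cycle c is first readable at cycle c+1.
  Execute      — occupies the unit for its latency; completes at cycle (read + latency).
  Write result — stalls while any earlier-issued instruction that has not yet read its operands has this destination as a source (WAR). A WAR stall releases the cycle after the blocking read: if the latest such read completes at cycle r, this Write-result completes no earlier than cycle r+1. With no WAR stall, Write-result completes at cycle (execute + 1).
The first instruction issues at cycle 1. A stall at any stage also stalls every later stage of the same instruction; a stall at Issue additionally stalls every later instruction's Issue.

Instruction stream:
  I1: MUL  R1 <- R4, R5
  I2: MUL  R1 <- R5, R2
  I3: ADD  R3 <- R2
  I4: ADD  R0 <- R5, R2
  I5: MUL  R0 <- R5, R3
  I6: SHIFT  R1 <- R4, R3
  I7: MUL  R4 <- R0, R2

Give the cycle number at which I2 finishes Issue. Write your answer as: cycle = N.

cycle = 10

I1  is:1  ro:2  ex:8  wr:9
I2  is:10  ro:11  ex:17  wr:18  — struct: MUL busy until I1 writes@9
I3  is:11  ro:12  ex:14  wr:15
I4  is:16  ro:17  ex:19  wr:20  — struct: ADD busy until I3 writes@15
I5  is:21  ro:22  ex:28  wr:29  — WAW R0: wait I4 write@20
I6  is:22  ro:23  ex:24  wr:25
I7  is:30  ro:31  ex:37  wr:38  — struct: MUL busy until I5 writes@29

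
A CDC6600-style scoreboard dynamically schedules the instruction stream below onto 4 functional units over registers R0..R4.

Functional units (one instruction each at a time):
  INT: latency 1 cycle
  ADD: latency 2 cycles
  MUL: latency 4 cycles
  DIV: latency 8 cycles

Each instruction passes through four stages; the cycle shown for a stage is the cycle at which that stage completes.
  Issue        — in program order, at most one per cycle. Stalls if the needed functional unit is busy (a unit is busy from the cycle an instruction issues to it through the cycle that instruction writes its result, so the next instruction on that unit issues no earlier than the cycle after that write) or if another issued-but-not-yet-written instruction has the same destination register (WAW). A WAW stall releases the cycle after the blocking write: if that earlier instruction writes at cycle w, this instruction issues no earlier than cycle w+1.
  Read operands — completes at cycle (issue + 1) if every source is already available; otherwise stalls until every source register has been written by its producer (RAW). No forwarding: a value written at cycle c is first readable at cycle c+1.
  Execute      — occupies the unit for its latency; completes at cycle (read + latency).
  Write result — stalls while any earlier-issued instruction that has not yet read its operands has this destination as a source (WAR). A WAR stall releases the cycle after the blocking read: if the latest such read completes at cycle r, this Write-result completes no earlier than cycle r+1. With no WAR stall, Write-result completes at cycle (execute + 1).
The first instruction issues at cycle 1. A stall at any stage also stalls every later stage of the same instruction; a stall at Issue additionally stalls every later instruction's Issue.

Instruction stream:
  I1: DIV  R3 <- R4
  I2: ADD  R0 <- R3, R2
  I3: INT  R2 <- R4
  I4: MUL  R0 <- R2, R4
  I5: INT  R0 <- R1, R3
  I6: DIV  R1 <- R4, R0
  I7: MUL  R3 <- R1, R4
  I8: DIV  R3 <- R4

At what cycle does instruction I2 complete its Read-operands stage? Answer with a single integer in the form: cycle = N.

cycle = 12

[1] I1 dispatched to DIV
[2] I1 operands ready, I2 dispatched to ADD
[3] I3 dispatched to INT
[4] I3 operands ready
[5] I3 complete
[10] I1 complete
[11] R3←I1
[12] I2 operands ready
[13] R2←I3
[14] I2 complete
[15] R0←I2
[16] I4 dispatched to MUL
[17] I4 operands ready
[21] I4 complete
[22] R0←I4
[23] I5 dispatched to INT
[24] I5 operands ready, I6 dispatched to DIV
[25] I5 complete, I7 dispatched to MUL
[26] R0←I5
[27] I6 operands ready
[35] I6 complete
[36] R1←I6
[37] I7 operands ready
[41] I7 complete
[42] R3←I7
[43] I8 dispatched to DIV
[44] I8 operands ready
[52] I8 complete
[53] R3←I8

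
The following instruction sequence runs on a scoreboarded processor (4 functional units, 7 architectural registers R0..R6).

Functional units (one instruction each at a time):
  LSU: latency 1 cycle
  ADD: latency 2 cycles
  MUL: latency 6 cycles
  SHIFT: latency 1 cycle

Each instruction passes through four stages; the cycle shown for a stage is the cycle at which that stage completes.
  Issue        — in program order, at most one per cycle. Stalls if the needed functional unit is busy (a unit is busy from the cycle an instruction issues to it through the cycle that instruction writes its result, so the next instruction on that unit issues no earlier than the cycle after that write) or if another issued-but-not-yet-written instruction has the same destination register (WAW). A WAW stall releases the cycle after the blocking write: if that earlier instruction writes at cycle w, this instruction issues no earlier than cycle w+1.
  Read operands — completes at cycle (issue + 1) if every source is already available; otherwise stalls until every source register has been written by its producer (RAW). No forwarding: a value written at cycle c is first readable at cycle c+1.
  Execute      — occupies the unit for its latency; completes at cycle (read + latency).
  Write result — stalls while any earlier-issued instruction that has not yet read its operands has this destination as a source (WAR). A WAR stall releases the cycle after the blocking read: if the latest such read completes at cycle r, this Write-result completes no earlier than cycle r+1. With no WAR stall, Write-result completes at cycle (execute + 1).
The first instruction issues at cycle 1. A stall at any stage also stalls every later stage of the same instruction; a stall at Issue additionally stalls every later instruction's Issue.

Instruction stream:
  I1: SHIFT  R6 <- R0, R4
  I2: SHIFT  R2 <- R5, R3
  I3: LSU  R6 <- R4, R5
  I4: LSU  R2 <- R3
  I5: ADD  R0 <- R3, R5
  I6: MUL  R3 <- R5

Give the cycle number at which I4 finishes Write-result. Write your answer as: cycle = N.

cycle = 13

c1: I1 issues→SHIFT
c2: I1 reads
c3: I1 exec-done
c4: I1 writes R6
c5: I2 issues→SHIFT
c6: I2 reads · I3 issues→LSU
c7: I2 exec-done · I3 reads
c8: I2 writes R2 · I3 exec-done
c9: I3 writes R6
c10: I4 issues→LSU
c11: I4 reads · I5 issues→ADD
c12: I4 exec-done · I5 reads · I6 issues→MUL
c13: I4 writes R2 · I6 reads
c14: I5 exec-done
c15: I5 writes R0
c19: I6 exec-done
c20: I6 writes R3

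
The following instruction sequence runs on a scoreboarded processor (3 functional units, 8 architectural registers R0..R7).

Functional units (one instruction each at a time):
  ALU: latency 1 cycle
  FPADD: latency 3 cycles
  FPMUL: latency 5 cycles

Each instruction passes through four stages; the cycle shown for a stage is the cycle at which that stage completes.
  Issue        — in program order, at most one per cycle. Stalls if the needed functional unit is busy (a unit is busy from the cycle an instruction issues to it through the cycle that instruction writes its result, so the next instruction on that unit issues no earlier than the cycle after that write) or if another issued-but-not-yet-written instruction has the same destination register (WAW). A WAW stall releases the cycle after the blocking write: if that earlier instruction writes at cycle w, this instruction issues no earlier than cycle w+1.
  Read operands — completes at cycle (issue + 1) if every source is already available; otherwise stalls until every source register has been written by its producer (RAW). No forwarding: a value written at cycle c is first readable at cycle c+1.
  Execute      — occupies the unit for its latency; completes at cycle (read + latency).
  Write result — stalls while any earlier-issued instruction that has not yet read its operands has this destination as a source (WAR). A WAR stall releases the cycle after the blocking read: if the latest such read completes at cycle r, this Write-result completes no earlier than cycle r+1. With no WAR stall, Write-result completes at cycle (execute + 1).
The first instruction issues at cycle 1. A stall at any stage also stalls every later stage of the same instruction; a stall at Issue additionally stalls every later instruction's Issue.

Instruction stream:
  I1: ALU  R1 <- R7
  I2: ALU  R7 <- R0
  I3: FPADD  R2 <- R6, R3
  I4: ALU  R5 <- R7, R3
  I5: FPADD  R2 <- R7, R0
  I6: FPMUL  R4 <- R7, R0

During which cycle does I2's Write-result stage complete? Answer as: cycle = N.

cycle = 8

t=1  issue I1 (ALU)
t=2  I1 read-ops
t=3  I1 finished on ALU
t=4  I1→R1
t=5  issue I2 (ALU)
t=6  I2 read-ops, issue I3 (FPADD)
t=7  I2 finished on ALU, I3 read-ops
t=8  I2→R7
t=9  issue I4 (ALU)
t=10  I3 finished on FPADD, I4 read-ops
t=11  I3→R2, I4 finished on ALU
t=12  I4→R5, issue I5 (FPADD)
t=13  I5 read-ops, issue I6 (FPMUL)
t=14  I6 read-ops
t=16  I5 finished on FPADD
t=17  I5→R2
t=19  I6 finished on FPMUL
t=20  I6→R4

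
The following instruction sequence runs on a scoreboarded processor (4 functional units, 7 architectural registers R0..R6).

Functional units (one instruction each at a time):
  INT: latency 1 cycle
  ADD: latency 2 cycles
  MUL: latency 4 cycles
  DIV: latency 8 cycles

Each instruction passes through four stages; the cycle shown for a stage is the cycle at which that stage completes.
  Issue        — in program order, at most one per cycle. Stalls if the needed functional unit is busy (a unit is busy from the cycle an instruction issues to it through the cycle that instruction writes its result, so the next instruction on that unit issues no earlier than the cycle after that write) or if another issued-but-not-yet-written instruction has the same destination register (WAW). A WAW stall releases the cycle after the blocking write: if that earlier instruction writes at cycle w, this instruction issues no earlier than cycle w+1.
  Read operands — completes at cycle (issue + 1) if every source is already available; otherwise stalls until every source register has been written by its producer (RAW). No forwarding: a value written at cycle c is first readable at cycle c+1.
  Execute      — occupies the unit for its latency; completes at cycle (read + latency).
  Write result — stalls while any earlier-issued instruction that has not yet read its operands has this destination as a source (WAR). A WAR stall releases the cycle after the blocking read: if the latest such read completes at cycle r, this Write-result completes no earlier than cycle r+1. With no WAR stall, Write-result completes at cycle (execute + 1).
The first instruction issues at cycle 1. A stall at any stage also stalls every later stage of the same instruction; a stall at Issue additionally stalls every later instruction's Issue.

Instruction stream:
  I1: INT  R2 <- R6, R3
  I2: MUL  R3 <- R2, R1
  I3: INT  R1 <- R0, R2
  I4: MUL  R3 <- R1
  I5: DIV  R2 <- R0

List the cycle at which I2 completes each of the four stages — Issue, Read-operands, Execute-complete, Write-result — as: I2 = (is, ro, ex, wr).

I2 = (2, 5, 9, 10)

[I1] 1/2/3/4
[I2] 2/5/9/10  (RAW R2: wait I1 write@4)
[I3] 5/6/7/8  (struct: INT busy until I1 writes@4)
[I4] 11/12/16/17  (struct: MUL busy until I2 writes@10)
[I5] 12/13/21/22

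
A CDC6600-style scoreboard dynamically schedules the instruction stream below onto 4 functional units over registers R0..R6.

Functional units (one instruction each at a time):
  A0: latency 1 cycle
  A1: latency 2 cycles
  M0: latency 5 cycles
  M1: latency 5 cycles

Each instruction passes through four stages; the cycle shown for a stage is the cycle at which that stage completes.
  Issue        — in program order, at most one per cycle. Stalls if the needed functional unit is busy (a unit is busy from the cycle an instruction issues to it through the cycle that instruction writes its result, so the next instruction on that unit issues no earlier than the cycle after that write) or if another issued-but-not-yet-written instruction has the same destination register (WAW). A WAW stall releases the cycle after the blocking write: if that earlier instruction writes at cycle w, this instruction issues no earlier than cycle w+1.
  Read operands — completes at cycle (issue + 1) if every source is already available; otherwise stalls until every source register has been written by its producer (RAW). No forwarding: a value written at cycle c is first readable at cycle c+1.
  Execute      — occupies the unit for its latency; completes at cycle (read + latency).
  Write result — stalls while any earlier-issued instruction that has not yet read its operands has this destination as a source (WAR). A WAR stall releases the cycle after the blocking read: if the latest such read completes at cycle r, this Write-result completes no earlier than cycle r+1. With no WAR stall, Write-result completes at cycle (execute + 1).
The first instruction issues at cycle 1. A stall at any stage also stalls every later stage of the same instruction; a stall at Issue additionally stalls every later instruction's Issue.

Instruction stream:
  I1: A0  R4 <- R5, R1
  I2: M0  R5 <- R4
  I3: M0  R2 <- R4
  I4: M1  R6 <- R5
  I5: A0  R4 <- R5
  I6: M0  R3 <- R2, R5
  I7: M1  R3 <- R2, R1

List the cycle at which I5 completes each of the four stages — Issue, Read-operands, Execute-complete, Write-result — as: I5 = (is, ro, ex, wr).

I5 = (14, 15, 16, 17)

I1 -> (1, 2, 3, 4)
I2 -> (2, 5, 10, 11)  // RAW R4: wait I1 write@4
I3 -> (12, 13, 18, 19)  // struct: M0 busy until I2 writes@11
I4 -> (13, 14, 19, 20)
I5 -> (14, 15, 16, 17)
I6 -> (20, 21, 26, 27)  // struct: M0 busy until I3 writes@19
I7 -> (28, 29, 34, 35)  // WAW R3: wait I6 write@27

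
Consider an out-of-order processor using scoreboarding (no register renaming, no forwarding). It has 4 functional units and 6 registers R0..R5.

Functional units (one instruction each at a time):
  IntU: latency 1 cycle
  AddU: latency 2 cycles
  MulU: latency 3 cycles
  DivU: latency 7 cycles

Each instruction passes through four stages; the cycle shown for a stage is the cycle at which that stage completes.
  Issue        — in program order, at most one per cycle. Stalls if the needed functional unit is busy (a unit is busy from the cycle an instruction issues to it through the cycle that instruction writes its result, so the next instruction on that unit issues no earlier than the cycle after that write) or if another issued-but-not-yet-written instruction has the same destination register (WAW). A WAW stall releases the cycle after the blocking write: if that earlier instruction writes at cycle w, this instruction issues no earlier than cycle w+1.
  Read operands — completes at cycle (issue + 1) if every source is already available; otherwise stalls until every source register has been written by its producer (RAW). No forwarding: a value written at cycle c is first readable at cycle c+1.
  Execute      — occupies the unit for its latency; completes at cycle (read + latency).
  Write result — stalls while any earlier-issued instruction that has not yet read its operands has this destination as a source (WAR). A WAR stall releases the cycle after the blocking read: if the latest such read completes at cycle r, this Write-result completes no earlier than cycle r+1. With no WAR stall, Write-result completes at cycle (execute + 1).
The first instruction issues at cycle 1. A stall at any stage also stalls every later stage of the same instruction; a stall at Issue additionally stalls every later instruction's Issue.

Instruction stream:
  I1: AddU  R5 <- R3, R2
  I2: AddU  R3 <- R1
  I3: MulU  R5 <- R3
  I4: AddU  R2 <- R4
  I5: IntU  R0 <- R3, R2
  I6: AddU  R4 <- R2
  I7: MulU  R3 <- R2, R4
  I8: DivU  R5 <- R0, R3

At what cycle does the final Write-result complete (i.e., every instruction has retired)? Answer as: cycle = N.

cycle = 34

1) issue 1, read 2, done 4, write 5
2) issue 6, read 7, done 9, write 10  <struct: AddU busy until I1 writes@5>
3) issue 7, read 11, done 14, write 15  <RAW R3: wait I2 write@10>
4) issue 11, read 12, done 14, write 15  <struct: AddU busy until I2 writes@10>
5) issue 12, read 16, done 17, write 18  <RAW R2: wait I4 write@15>
6) issue 16, read 17, done 19, write 20  <struct: AddU busy until I4 writes@15>
7) issue 17, read 21, done 24, write 25  <RAW R4: wait I6 write@20>
8) issue 18, read 26, done 33, write 34  <RAW R3: wait I7 write@25>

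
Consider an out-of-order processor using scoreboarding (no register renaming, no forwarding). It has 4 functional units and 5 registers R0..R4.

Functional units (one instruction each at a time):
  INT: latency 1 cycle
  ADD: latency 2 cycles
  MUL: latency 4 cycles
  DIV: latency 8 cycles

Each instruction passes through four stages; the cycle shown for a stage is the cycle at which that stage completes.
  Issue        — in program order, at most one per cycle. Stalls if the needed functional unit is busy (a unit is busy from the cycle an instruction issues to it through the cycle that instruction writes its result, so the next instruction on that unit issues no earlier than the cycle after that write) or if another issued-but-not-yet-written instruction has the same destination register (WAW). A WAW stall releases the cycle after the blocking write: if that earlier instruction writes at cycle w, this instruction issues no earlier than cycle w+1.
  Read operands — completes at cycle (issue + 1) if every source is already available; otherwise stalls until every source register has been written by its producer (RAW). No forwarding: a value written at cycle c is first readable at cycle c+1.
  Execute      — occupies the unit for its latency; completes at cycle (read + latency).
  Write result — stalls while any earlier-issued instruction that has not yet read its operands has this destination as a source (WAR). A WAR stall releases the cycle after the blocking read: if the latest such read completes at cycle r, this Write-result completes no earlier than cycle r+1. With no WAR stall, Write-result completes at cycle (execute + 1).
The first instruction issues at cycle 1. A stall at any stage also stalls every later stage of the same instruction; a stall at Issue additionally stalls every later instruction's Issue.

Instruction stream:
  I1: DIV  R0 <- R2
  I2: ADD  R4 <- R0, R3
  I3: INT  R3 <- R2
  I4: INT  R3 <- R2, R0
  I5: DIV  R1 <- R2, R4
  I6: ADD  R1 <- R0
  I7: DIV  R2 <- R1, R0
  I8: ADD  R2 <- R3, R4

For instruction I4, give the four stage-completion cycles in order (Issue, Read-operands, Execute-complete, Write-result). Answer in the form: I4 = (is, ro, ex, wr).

I4 = (14, 15, 16, 17)

t=1  issue I1 (DIV)
t=2  I1 read-ops; issue I2 (ADD)
t=3  issue I3 (INT)
t=4  I3 read-ops
t=5  I3 finished on INT
t=10  I1 finished on DIV
t=11  I1→R0
t=12  I2 read-ops
t=13  I3→R3
t=14  I2 finished on ADD; issue I4 (INT)
t=15  I2→R4; I4 read-ops; issue I5 (DIV)
t=16  I4 finished on INT; I5 read-ops
t=17  I4→R3
t=24  I5 finished on DIV
t=25  I5→R1
t=26  issue I6 (ADD)
t=27  I6 read-ops; issue I7 (DIV)
t=29  I6 finished on ADD
t=30  I6→R1
t=31  I7 read-ops
t=39  I7 finished on DIV
t=40  I7→R2
t=41  issue I8 (ADD)
t=42  I8 read-ops
t=44  I8 finished on ADD
t=45  I8→R2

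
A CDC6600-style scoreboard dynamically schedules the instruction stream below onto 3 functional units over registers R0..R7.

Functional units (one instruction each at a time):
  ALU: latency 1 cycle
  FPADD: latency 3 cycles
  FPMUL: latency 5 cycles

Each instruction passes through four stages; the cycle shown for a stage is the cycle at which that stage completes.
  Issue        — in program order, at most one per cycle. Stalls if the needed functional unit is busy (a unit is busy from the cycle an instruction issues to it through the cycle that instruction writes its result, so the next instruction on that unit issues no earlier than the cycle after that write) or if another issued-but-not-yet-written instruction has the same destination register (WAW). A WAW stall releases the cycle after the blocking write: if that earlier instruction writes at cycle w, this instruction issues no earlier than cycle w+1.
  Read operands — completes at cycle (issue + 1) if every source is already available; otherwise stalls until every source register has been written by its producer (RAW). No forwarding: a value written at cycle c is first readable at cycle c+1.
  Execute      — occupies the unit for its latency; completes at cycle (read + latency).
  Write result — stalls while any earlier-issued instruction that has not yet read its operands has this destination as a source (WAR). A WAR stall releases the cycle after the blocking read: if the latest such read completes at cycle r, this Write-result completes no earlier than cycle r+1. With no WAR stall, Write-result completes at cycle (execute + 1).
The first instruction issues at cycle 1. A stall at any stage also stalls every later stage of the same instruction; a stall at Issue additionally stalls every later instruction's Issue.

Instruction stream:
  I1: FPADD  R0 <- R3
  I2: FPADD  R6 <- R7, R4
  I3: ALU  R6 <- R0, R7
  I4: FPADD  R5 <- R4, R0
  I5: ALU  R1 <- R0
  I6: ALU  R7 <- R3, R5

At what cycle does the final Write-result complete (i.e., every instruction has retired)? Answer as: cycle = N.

cycle = 24

[1] I1→FPADD
[2] I1 RO
[5] I1 EX
[6] I1 WR R0
[7] I2→FPADD
[8] I2 RO
[11] I2 EX
[12] I2 WR R6
[13] I3→ALU
[14] I3 RO, I4→FPADD
[15] I3 EX, I4 RO
[16] I3 WR R6
[17] I5→ALU
[18] I4 EX, I5 RO
[19] I4 WR R5, I5 EX
[20] I5 WR R1
[21] I6→ALU
[22] I6 RO
[23] I6 EX
[24] I6 WR R7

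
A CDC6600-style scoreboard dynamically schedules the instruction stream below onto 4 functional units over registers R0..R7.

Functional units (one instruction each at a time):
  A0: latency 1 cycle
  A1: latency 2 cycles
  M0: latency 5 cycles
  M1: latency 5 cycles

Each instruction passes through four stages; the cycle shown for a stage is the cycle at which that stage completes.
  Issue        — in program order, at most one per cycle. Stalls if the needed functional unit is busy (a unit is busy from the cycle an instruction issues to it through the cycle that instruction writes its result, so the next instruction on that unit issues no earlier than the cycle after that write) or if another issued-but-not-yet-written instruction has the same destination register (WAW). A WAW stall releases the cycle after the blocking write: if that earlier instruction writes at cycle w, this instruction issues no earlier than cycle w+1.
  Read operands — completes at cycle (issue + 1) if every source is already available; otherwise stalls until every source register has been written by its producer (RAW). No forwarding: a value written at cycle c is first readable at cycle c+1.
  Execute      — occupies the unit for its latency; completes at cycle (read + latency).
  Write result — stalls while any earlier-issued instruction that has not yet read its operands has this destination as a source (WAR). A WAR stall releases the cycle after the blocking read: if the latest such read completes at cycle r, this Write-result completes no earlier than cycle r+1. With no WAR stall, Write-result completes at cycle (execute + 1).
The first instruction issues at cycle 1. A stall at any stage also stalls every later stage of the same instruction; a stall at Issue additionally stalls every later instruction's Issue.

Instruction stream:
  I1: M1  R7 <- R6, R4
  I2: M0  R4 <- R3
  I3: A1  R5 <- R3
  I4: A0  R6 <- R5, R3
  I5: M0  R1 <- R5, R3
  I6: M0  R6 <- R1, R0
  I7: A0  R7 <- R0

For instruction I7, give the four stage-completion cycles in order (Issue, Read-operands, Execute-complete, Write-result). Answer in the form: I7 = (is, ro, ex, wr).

I1: IS=1 RO=2 EX=7 WR=8
I2: IS=2 RO=3 EX=8 WR=9
I3: IS=3 RO=4 EX=6 WR=7
I4: IS=4 RO=8 EX=9 WR=10  [RAW R5: wait I3 write@7]
I5: IS=10 RO=11 EX=16 WR=17  [struct: M0 busy until I2 writes@9]
I6: IS=18 RO=19 EX=24 WR=25  [struct: M0 busy until I5 writes@17]
I7: IS=19 RO=20 EX=21 WR=22

I7 = (19, 20, 21, 22)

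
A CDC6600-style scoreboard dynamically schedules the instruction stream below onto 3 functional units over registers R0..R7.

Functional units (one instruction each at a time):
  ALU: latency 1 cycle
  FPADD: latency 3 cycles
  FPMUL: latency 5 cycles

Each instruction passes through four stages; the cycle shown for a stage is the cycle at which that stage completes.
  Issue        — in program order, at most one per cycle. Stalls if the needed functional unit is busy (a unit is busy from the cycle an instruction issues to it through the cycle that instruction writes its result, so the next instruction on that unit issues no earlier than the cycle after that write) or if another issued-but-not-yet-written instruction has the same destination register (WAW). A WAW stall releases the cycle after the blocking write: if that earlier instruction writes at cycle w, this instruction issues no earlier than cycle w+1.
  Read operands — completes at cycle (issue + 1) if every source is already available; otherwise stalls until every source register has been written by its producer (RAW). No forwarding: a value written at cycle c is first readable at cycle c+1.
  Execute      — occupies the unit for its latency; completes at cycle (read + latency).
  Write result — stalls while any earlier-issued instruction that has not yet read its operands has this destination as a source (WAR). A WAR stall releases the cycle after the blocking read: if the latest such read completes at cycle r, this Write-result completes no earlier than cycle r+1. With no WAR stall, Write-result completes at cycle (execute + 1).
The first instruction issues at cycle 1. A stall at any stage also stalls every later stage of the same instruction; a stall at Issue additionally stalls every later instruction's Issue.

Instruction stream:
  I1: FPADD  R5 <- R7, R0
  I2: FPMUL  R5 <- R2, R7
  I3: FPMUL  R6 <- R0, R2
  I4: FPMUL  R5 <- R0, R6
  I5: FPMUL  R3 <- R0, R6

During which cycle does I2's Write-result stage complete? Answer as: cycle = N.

I1: IS=1 RO=2 EX=5 WR=6
I2: IS=7 RO=8 EX=13 WR=14  [WAW R5: wait I1 write@6]
I3: IS=15 RO=16 EX=21 WR=22  [struct: FPMUL busy until I2 writes@14]
I4: IS=23 RO=24 EX=29 WR=30  [struct: FPMUL busy until I3 writes@22]
I5: IS=31 RO=32 EX=37 WR=38  [struct: FPMUL busy until I4 writes@30]

cycle = 14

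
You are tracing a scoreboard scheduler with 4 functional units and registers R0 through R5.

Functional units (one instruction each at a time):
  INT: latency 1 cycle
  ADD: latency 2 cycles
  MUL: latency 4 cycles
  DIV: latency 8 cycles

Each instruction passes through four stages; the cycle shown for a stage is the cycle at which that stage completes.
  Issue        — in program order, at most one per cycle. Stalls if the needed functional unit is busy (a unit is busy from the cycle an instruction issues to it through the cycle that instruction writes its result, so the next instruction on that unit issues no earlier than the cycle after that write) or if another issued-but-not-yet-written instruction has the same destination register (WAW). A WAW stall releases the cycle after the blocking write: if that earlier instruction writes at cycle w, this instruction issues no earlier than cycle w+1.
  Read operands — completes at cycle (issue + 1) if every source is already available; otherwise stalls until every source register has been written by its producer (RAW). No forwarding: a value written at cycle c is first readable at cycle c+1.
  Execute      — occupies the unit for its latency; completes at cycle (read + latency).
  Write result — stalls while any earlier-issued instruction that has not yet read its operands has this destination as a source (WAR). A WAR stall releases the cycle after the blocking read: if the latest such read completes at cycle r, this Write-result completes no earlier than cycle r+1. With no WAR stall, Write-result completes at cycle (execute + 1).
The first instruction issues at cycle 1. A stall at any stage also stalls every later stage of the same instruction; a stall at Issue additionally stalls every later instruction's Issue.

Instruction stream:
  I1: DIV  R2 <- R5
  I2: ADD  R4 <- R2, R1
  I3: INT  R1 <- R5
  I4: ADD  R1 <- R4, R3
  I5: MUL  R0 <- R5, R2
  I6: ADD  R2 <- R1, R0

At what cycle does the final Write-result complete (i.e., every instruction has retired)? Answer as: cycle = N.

t=1  I1 issues→DIV
t=2  I1 reads | I2 issues→ADD
t=3  I3 issues→INT
t=4  I3 reads
t=5  I3 exec-done
t=10  I1 exec-done
t=11  I1 writes R2
t=12  I2 reads
t=13  I3 writes R1
t=14  I2 exec-done
t=15  I2 writes R4
t=16  I4 issues→ADD
t=17  I4 reads | I5 issues→MUL
t=18  I5 reads
t=19  I4 exec-done
t=20  I4 writes R1
t=21  I6 issues→ADD
t=22  I5 exec-done
t=23  I5 writes R0
t=24  I6 reads
t=26  I6 exec-done
t=27  I6 writes R2

cycle = 27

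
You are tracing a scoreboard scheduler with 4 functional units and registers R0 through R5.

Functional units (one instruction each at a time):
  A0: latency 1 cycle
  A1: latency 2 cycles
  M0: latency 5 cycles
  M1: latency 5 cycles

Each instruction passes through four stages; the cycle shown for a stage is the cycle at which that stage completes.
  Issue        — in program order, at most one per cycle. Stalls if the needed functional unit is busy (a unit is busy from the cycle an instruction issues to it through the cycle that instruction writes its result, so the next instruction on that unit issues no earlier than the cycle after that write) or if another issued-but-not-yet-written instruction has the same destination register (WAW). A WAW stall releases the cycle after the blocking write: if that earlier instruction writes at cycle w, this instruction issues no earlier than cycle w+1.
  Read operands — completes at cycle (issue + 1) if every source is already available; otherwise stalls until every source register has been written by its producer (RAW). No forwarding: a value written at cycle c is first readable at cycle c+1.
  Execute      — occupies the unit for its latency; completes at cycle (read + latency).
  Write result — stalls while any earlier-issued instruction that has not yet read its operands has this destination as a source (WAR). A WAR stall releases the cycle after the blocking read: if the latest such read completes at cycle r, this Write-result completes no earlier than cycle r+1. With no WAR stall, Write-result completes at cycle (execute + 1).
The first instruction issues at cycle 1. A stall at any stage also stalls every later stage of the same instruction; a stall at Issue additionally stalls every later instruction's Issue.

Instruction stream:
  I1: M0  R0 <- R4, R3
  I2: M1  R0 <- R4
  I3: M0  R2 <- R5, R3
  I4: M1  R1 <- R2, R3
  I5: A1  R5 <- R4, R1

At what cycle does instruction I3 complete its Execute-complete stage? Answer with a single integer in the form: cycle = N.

cycle = 16

1) issue 1, read 2, done 7, write 8
2) issue 9, read 10, done 15, write 16  <WAW R0: wait I1 write@8>
3) issue 10, read 11, done 16, write 17
4) issue 17, read 18, done 23, write 24  <struct: M1 busy until I2 writes@16>
5) issue 18, read 25, done 27, write 28  <RAW R1: wait I4 write@24>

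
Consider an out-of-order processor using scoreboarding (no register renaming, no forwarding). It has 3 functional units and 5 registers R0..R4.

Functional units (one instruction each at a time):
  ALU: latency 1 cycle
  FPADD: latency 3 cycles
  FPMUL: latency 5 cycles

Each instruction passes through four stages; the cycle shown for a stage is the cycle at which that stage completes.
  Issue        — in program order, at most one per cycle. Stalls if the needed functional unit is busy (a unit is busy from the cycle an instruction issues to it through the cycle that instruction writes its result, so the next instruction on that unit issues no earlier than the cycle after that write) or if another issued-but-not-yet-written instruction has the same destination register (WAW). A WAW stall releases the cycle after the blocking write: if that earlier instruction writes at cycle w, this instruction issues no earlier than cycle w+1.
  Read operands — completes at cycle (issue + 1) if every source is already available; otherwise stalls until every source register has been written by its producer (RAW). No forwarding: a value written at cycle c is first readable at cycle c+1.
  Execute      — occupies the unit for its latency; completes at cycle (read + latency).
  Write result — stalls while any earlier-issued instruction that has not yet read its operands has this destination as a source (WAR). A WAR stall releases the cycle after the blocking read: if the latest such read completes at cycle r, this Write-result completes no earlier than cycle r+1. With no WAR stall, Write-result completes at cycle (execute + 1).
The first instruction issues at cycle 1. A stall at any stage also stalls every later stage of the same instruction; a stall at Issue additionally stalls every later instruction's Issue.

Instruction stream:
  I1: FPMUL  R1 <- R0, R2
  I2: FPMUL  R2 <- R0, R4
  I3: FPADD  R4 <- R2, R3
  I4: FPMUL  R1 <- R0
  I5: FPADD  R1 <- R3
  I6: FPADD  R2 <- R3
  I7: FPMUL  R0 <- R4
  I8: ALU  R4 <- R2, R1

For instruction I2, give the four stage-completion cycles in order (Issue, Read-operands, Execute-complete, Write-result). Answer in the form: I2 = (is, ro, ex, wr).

I2 = (9, 10, 15, 16)

[1] I1 issues→FPMUL
[2] I1 reads
[7] I1 exec-done
[8] I1 writes R1
[9] I2 issues→FPMUL
[10] I2 reads · I3 issues→FPADD
[15] I2 exec-done
[16] I2 writes R2
[17] I3 reads · I4 issues→FPMUL
[18] I4 reads
[20] I3 exec-done
[21] I3 writes R4
[23] I4 exec-done
[24] I4 writes R1
[25] I5 issues→FPADD
[26] I5 reads
[29] I5 exec-done
[30] I5 writes R1
[31] I6 issues→FPADD
[32] I6 reads · I7 issues→FPMUL
[33] I7 reads · I8 issues→ALU
[35] I6 exec-done
[36] I6 writes R2
[37] I8 reads
[38] I7 exec-done · I8 exec-done
[39] I7 writes R0 · I8 writes R4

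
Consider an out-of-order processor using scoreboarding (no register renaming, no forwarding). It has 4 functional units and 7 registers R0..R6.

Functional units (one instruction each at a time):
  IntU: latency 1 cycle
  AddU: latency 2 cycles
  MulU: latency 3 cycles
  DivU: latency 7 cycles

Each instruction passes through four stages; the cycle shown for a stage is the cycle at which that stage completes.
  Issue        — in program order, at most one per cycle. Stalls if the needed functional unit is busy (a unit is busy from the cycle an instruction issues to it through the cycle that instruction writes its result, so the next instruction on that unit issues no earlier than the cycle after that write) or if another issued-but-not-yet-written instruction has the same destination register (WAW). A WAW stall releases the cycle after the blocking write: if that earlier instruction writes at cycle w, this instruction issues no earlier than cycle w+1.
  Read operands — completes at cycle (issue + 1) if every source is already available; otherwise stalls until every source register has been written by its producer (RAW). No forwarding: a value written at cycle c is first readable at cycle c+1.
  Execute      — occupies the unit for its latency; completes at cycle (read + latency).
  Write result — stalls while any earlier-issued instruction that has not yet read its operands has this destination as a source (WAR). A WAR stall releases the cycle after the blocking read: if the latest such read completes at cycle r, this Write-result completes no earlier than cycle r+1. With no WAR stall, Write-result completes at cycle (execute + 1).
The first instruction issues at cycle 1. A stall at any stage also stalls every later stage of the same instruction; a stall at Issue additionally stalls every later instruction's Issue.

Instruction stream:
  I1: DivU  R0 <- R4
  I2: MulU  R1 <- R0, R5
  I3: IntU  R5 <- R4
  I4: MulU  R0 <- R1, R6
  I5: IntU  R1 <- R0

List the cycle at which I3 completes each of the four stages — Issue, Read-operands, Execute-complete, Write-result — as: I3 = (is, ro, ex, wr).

I3 = (3, 4, 5, 12)

c1: issue I1 (DivU)
c2: I1 read-ops, issue I2 (MulU)
c3: issue I3 (IntU)
c4: I3 read-ops
c5: I3 finished on IntU
c9: I1 finished on DivU
c10: I1→R0
c11: I2 read-ops
c12: I3→R5
c14: I2 finished on MulU
c15: I2→R1
c16: issue I4 (MulU)
c17: I4 read-ops, issue I5 (IntU)
c20: I4 finished on MulU
c21: I4→R0
c22: I5 read-ops
c23: I5 finished on IntU
c24: I5→R1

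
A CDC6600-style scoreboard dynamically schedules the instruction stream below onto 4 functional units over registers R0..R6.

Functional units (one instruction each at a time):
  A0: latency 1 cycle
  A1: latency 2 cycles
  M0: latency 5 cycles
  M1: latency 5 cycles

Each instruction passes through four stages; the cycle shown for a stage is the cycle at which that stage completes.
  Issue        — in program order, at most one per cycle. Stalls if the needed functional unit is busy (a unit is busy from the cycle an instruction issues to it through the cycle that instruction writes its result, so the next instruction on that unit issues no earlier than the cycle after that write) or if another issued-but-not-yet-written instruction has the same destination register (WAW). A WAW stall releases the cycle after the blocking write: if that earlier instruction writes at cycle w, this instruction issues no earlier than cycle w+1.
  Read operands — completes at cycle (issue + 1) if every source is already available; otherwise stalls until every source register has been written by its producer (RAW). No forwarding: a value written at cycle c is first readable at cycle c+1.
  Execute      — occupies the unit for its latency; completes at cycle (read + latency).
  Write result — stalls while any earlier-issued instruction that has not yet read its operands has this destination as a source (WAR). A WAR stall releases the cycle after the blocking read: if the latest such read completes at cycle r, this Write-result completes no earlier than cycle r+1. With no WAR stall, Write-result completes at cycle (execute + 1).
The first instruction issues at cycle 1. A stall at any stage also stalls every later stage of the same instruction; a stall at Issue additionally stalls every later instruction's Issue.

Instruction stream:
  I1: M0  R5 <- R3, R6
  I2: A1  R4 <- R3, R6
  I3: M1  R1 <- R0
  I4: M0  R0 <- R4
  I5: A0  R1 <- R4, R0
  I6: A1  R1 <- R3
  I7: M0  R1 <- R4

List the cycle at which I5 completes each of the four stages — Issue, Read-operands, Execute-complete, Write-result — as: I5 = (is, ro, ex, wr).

I5 = (11, 17, 18, 19)

  I1 | 1 | 2 | 7 | 8
  I2 | 2 | 3 | 5 | 6
  I3 | 3 | 4 | 9 | 10
  I4 | 9 | 10 | 15 | 16   struct: M0 busy until I1 writes@8
  I5 | 11 | 17 | 18 | 19   WAW R1: wait I3 write@10 · RAW R0: wait I4 write@16
  I6 | 20 | 21 | 23 | 24   WAW R1: wait I5 write@19
  I7 | 25 | 26 | 31 | 32   WAW R1: wait I6 write@24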